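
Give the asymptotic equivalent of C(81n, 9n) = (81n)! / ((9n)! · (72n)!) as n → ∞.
C(81n, 9n) ~ (387420489/16777216)^(9n) · sqrt(9/(16π·9n))

Write N = 9n. Apply Stirling to each factorial:
  (9N)! ~ sqrt(2π·9N) · (9N/e)^(9N),
  N! ~ sqrt(2π N) · (N/e)^N,
  (8N)! ~ sqrt(2π·8N) · (8N/e)^(8N).
The exponential factors combine to (9N)^(9N) / (N^N · (8N)^(8N)) = 9^(9N)/8^(8N) = (9^9/8^8)^N = (387420489/16777216)^N.
The square-root prefactors combine to sqrt(2π·9N) / (sqrt(2π N)·sqrt(2π·8N)) = sqrt(9 / (2π·8·N)) = sqrt(9/(16π·9n)).
Substituting N = 9n: C(81n, 9n) ~ (387420489/16777216)^(9n) · sqrt(9/(16π·9n)).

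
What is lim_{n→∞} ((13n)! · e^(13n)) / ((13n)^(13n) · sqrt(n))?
lim = sqrt(2π·13)

Stirling: (13n)! ~ sqrt(2π·13n) · (13n/e)^(13n). Hence
  (13n)! · e^(13n) / (13n)^(13n) ~ sqrt(2π·13n).
Dividing by sqrt(n): sqrt(2π·13n) / sqrt(n) = sqrt(2π·13) · n^((1−1)/2), so the limit is sqrt(2π·13).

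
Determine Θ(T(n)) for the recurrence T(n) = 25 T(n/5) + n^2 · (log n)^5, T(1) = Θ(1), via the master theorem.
T(n) = Θ(n^2 · (log n)^6)

Here log_5 25 = 2 and f(n) = n^2 · (log n)^5 = Θ(n^(log_5 25) · (log n)^5). This is the extended Case 2 of the master theorem (f matches the critical exponent up to log factors), giving T(n) = Θ(n^(log_5 25) · (log n)^(5+1)) = Θ(n^2 · (log n)^6).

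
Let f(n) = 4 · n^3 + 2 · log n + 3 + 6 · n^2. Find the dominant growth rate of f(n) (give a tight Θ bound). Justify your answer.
f(n) ∈ Θ(n^3)

Compare the terms by growth order. For large n, n^a · (log n)^b dominates n^a' · (log n)^b' iff a > a', or (a = a' and b > b'). Ranking the 4 terms shows the dominant one is 4 · n^3. Hence f(n) ∈ Θ(n^3).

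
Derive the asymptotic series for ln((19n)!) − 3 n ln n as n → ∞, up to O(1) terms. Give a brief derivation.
ln((19n)!) − 3 n ln n = 16 n ln n + 19(ln 19 − 1) n + (1/2) ln(2π·19n) + O(1/n)

Stirling: ln((19n)!) = 19n ln(19n) − 19n + (1/2) ln(2π·19n) + O(1/n).
Expand 19n ln(19n) = 19n (ln n + ln 19) = 19n ln n + 19n ln 19.
Subtract 3n ln n: leading term is (19 − 3) n ln n = 16 n ln n. The next term is 19n ln 19 − 19n = 19(ln 19 − 1) n. Then the (1/2) ln(2π·19n) correction.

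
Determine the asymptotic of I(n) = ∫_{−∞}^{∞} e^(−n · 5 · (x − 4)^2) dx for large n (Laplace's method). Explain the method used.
I(n) = sqrt(π/(5n))

Here φ(x) = 5 · (x − 4)^2 has its unique minimum at x* = 4 with φ(x*) = 0 and φ''(x*) = 10. Laplace's method gives
  I(n) ~ e^(−n φ(x*)) · sqrt(2π / (n · φ''(x*))) = sqrt(2π / (10n)) = sqrt(π/(5n)).
This is exact: substituting u = (x − 4)·sqrt(5n) gives I(n) = (1/sqrt(5n)) ∫_{−∞}^{∞} e^(−u^2) du = sqrt(π/(5n)).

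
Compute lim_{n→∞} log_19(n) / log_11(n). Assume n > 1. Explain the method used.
lim = ln(11) / ln(19) = log_19(11)

Change of base: log_19(n) = ln n / ln 19 and log_11(n) = ln n / ln 11. The ratio is (ln n / ln 19) · (ln 11 / ln n) = ln 11 / ln 19, a constant independent of n. So the limit is ln 11 / ln 19 = log_19(11).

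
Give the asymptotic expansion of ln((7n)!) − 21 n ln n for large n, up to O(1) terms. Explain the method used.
ln((7n)!) − 21 n ln n = −14 n ln n + 7(ln 7 − 1) n + (1/2) ln(2π·7n) + O(1/n)

Stirling: ln((7n)!) = 7n ln(7n) − 7n + (1/2) ln(2π·7n) + O(1/n).
Expand 7n ln(7n) = 7n (ln n + ln 7) = 7n ln n + 7n ln 7.
Subtract 21n ln n: leading term is (7 − 21) n ln n = −14 n ln n. The next term is 7n ln 7 − 7n = 7(ln 7 − 1) n. Then the (1/2) ln(2π·7n) correction.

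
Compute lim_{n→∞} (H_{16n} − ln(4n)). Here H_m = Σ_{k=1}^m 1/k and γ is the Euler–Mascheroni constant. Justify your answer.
lim = ln 4 + γ

By Euler-Maclaurin, H_m = ln m + γ + O(1/m). So
  H_{16n} − ln(4n) = ln(16n) + γ − ln(4n) + O(1/n)
                       = ln(16/4) + γ + O(1/n).
Hence the limit is ln(16/4) + γ (= ln 4).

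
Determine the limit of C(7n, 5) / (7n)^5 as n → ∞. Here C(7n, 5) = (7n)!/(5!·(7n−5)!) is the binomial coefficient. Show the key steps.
lim = 1/5! = 1/120

With N = 7n → ∞: C(N, 5) / N^5 = [N(N−1)…(N−4)] / (5! · N^5) = (1/5!) · 1 · (1 − 1/(7n)) · (1 − 2/(7n)) · (1 − 3/(7n)) · (1 − 4/(7n)). Each factor → 1 as N → ∞, so the limit is 1/5! = 1/120.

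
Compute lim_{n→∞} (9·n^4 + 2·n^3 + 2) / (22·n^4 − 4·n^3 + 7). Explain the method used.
lim = 9/22

For large n the leading n^4 terms dominate both numerator and denominator. Dividing top and bottom by n^4, every other term tends to 0, leaving 9/22.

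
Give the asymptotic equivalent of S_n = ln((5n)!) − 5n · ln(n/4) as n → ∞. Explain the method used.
S_n ~ 5n · (ln 20 − 1) + O(ln n)

Stirling: ln((5n)!) = 5n ln(5n) − 5n + O(ln n).
  S_n = 5n ln(5n) − 5n − 5n ln(n/4) + O(ln n)
      = 5n ln(5n) − 5n ln n + 5n ln 4 − 5n + O(ln n)
      = 5n ln 5 + 5n ln 4 − 5n + O(ln n)
      = 5n (ln 20 − 1) + O(ln n).
Numerically ln(20) − 1 ≈ 1.9957.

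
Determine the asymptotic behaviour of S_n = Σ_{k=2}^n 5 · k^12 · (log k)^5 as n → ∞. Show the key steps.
S_n ~ 5 · n^13 · (log n)^5 / 13

By integral comparison, S_n = ∫_1^n 5 · x^12 · (log x)^5 dx + O(n^12 · (log n)^5). For the integral, the leading term of ∫_1^n x^12 (log x)^5 dx is n^13/13 · (log n)^5 (by repeated integration by parts; each step lowers the log-exponent and produces a relatively O(1/log n) correction). Hence S_n ~ 5 · n^13 · (log n)^5 / 13.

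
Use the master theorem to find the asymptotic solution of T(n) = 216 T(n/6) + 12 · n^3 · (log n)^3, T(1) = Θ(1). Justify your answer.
T(n) = Θ(n^3 · (log n)^4)

Here log_6 216 = 3 and f(n) = 12 · n^3 · (log n)^3 = Θ(n^(log_6 216) · (log n)^3). This is the extended Case 2 of the master theorem (f matches the critical exponent up to log factors), giving T(n) = Θ(n^(log_6 216) · (log n)^(3+1)) = Θ(n^3 · (log n)^4).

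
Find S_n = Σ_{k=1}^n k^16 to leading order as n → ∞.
S_n ~ n^17 / 17

By integral comparison (Euler-Maclaurin), Σ_{k=1}^n k^16 = ∫_0^n x^16 dx + O(n^16) = n^17/17 + O(n^16). (Equivalently, Faulhaber's formula gives the same leading term.)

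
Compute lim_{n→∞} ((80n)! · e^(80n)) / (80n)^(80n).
lim = ∞

Stirling: (80n)! ~ sqrt(2π·80n) · (80n/e)^(80n). Hence
  (80n)! · e^(80n) / (80n)^(80n) ~ sqrt(2π·80n) = sqrt(2π·80) · sqrt(n) → ∞.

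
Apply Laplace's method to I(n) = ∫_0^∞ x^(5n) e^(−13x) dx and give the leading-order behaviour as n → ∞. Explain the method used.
I(n) ~ (sqrt(2π·5n) / 13) · (5n/(13e))^(5n)

Write the integrand as exp(5n ln x − 13x) and set f(x) = 5n ln x − 13x. Then f'(x) = 5n/x − 13 = 0 at x* = 5n/13, and f''(x*) = −5n/x*^2 = −13^2/(5n). Laplace's method (interior maximum) gives
  I(n) ~ e^(f(x*)) · sqrt(2π / |f''(x*)|)
        = exp(5n ln(5n/13) − 5n) · sqrt(2π · 5n / 13^2)
        = (5n/13)^(5n) e^(−5n) · sqrt(2π·5n) / 13
        = (sqrt(2π·5n) / 13) · (5n/(13e))^(5n).
This matches Γ(5n+1)/13^(5n+1) with Stirling applied to Γ.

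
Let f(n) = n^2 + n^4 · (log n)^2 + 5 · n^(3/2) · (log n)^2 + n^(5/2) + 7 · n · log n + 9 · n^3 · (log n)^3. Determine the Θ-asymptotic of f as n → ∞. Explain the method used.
f(n) ∈ Θ(n^4 · (log n)^2)

Compare the terms by growth order. For large n, n^a · (log n)^b dominates n^a' · (log n)^b' iff a > a', or (a = a' and b > b'). Ranking the 6 terms shows the dominant one is n^4 · (log n)^2. Hence f(n) ∈ Θ(n^4 · (log n)^2).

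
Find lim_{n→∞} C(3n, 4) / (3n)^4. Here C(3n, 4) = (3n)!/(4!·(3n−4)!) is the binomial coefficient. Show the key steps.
lim = 1/4! = 1/24

With N = 3n → ∞: C(N, 4) / N^4 = [N(N−1)…(N−3)] / (4! · N^4) = (1/4!) · 1 · (1 − 1/(3n)) · (1 − 2/(3n)) · (1 − 3/(3n)). Each factor → 1 as N → ∞, so the limit is 1/4! = 1/24.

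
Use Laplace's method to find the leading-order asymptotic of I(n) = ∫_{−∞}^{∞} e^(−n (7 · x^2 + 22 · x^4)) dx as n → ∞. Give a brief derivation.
I(n) ~ sqrt(π/(7n))

φ(x) = 7 · x^2 + 22 · x^4 has its unique global minimum at x* = 0 (since φ'(x) = 14x + 88x^3 = 0 only at x = 0 for real x with both coefficients positive, and φ → ∞ as |x| → ∞). At x* = 0, φ(0) = 0 and φ''(0) = 14. Laplace's method then gives
  I(n) ~ sqrt(2π / (n · φ''(0))) · e^(−n φ(0)) = sqrt(2π / (14n)) = sqrt(π/(7n)).
The 22 · x^4 term contributes only at subleading order (an O(1/n) relative correction).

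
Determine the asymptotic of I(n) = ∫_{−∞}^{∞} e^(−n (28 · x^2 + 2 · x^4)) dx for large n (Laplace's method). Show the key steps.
I(n) ~ sqrt(π/(28n))

φ(x) = 28 · x^2 + 2 · x^4 has its unique global minimum at x* = 0 (since φ'(x) = 56x + 8x^3 = 0 only at x = 0 for real x with both coefficients positive, and φ → ∞ as |x| → ∞). At x* = 0, φ(0) = 0 and φ''(0) = 56. Laplace's method then gives
  I(n) ~ sqrt(2π / (n · φ''(0))) · e^(−n φ(0)) = sqrt(2π / (56n)) = sqrt(π/(28n)).
The 2 · x^4 term contributes only at subleading order (an O(1/n) relative correction).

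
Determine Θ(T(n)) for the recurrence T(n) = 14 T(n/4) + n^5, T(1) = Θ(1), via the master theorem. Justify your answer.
T(n) = Θ(n^5)

log_4 14 ≈ 1.904. f(n) = n^5 dominates n^(log_4 14) since 5 > 1.904, and the regularity condition a·f(n/b) = 14·(n/4)^5 = (14/1024)·n^5 ≤ c·f(n) holds with c = 14/1024 ≈ 0.0137 < 1. So this is Case 3: T(n) = Θ(f(n)) = Θ(n^5).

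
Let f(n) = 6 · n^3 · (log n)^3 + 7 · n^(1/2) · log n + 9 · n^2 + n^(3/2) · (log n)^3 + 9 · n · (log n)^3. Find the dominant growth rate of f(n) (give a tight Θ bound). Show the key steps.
f(n) ∈ Θ(n^3 · (log n)^3)

Compare the terms by growth order. For large n, n^a · (log n)^b dominates n^a' · (log n)^b' iff a > a', or (a = a' and b > b'). Ranking the 5 terms shows the dominant one is 6 · n^3 · (log n)^3. Hence f(n) ∈ Θ(n^3 · (log n)^3).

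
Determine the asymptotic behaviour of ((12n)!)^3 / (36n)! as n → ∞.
((12n)!)^3/(36n)! ~ ((2π·12n)^(2/2) / sqrt(3)) · 3^(−3·12n)  →  0

Write N = 12n. Stirling: N! ~ sqrt(2π N)(N/e)^N and (3N)! ~ sqrt(2π·3N)·(3N/e)^(3N).
  (N!)^3/(3N)! ~ (2π N)^(3/2) (N/e)^(3N) / [sqrt(2π·3N) (3N/e)^(3N)]
     = (2π N)^(3/2) / sqrt(2π·3N) · (N/(3N))^(3N)
     = (2π N)^((3−1)/2) / sqrt(3) · 3^(−3N).
Since 3^3 > 1, the factor 3^(−3N) decays exponentially, so the ratio → 0. Substituting N = 12n gives the stated form.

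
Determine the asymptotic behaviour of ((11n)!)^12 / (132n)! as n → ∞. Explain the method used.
((11n)!)^12/(132n)! ~ ((2π·11n)^(11/2) / sqrt(12)) · 12^(−12·11n)  →  0

Write N = 11n. Stirling: N! ~ sqrt(2π N)(N/e)^N and (12N)! ~ sqrt(2π·12N)·(12N/e)^(12N).
  (N!)^12/(12N)! ~ (2π N)^(12/2) (N/e)^(12N) / [sqrt(2π·12N) (12N/e)^(12N)]
     = (2π N)^(12/2) / sqrt(2π·12N) · (N/(12N))^(12N)
     = (2π N)^((12−1)/2) / sqrt(12) · 12^(−12N).
Since 12^12 > 1, the factor 12^(−12N) decays exponentially, so the ratio → 0. Substituting N = 11n gives the stated form.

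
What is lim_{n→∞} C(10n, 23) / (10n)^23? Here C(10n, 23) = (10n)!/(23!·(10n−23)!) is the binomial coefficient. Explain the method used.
lim = 1/23! = 1/25852016738884976640000

With N = 10n → ∞: C(N, 23) / N^23 = [N(N−1)…(N−22)] / (23! · N^23) = (1/23!) · 1 · (1 − 1/(10n)) · … · (1 − 22/(10n)). Each factor → 1 as N → ∞, so the limit is 1/23! = 1/25852016738884976640000.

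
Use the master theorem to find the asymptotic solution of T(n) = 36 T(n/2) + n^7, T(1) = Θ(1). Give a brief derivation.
T(n) = Θ(n^7)

log_2 36 ≈ 5.170. f(n) = n^7 dominates n^(log_2 36) since 7 > 5.170, and the regularity condition a·f(n/b) = 36·(n/2)^7 = (36/128)·n^7 ≤ c·f(n) holds with c = 36/128 ≈ 0.281 < 1. So this is Case 3: T(n) = Θ(f(n)) = Θ(n^7).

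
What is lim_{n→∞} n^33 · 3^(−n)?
lim = 0

Exponentials with base > 1 dominate every fixed polynomial: for any fixed c, n^c / 3^n → 0 as n → ∞ (e.g. by the ratio test, or by writing 3^n = e^(n ln 3) and noting e^(n ln 3) / n^c → ∞). Hence n^33 · 3^(−n) = n^33 / 3^n → 0.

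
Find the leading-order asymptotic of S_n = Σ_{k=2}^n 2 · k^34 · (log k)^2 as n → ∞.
S_n ~ 2 · n^35 · (log n)^2 / 35

By integral comparison, S_n = ∫_1^n 2 · x^34 · (log x)^2 dx + O(n^34 · (log n)^2). For the integral, the leading term of ∫_1^n x^34 (log x)^2 dx is n^35/35 · (log n)^2 (by repeated integration by parts; each step lowers the log-exponent and produces a relatively O(1/log n) correction). Hence S_n ~ 2 · n^35 · (log n)^2 / 35.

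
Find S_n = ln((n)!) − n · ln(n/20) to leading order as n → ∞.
S_n ~ n · (ln 20 − 1) + O(ln n)

Stirling: ln((n)!) = n ln(n) − n + O(ln n).
  S_n = n ln(n) − n − n ln(n/20) + O(ln n)
      = n ln(n) − n ln n + n ln 20 − n + O(ln n)
      = n ln 20 − n + O(ln n)
      = n (ln 20 − 1) + O(ln n).
Numerically ln(20) − 1 ≈ 1.9957.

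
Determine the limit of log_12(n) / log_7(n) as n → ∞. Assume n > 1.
lim = ln(7) / ln(12) = log_12(7)

Change of base: log_12(n) = ln n / ln 12 and log_7(n) = ln n / ln 7. The ratio is (ln n / ln 12) · (ln 7 / ln n) = ln 7 / ln 12, a constant independent of n. So the limit is ln 7 / ln 12 = log_12(7).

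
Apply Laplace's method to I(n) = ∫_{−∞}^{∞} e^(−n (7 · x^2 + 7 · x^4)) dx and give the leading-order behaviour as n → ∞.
I(n) ~ sqrt(π/(7n))

φ(x) = 7 · x^2 + 7 · x^4 has its unique global minimum at x* = 0 (since φ'(x) = 14x + 28x^3 = 0 only at x = 0 for real x with both coefficients positive, and φ → ∞ as |x| → ∞). At x* = 0, φ(0) = 0 and φ''(0) = 14. Laplace's method then gives
  I(n) ~ sqrt(2π / (n · φ''(0))) · e^(−n φ(0)) = sqrt(2π / (14n)) = sqrt(π/(7n)).
The 7 · x^4 term contributes only at subleading order (an O(1/n) relative correction).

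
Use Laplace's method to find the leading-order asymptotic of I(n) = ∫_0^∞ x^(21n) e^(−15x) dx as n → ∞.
I(n) ~ (sqrt(2π·21n) / 15) · (21n/(15e))^(21n)

Write the integrand as exp(21n ln x − 15x) and set f(x) = 21n ln x − 15x. Then f'(x) = 21n/x − 15 = 0 at x* = 21n/15, and f''(x*) = −21n/x*^2 = −15^2/(21n). Laplace's method (interior maximum) gives
  I(n) ~ e^(f(x*)) · sqrt(2π / |f''(x*)|)
        = exp(21n ln(21n/15) − 21n) · sqrt(2π · 21n / 15^2)
        = (21n/15)^(21n) e^(−21n) · sqrt(2π·21n) / 15
        = (sqrt(2π·21n) / 15) · (21n/(15e))^(21n).
This matches Γ(21n+1)/15^(21n+1) with Stirling applied to Γ.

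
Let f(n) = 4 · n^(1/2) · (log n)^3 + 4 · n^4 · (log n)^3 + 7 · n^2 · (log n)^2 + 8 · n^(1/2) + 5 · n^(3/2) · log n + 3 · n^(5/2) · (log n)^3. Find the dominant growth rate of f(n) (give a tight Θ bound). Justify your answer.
f(n) ∈ Θ(n^4 · (log n)^3)

Compare the terms by growth order. For large n, n^a · (log n)^b dominates n^a' · (log n)^b' iff a > a', or (a = a' and b > b'). Ranking the 6 terms shows the dominant one is 4 · n^4 · (log n)^3. Hence f(n) ∈ Θ(n^4 · (log n)^3).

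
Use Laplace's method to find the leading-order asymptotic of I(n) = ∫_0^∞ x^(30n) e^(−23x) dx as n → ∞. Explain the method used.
I(n) ~ (sqrt(2π·30n) / 23) · (30n/(23e))^(30n)

Write the integrand as exp(30n ln x − 23x) and set f(x) = 30n ln x − 23x. Then f'(x) = 30n/x − 23 = 0 at x* = 30n/23, and f''(x*) = −30n/x*^2 = −23^2/(30n). Laplace's method (interior maximum) gives
  I(n) ~ e^(f(x*)) · sqrt(2π / |f''(x*)|)
        = exp(30n ln(30n/23) − 30n) · sqrt(2π · 30n / 23^2)
        = (30n/23)^(30n) e^(−30n) · sqrt(2π·30n) / 23
        = (sqrt(2π·30n) / 23) · (30n/(23e))^(30n).
This matches Γ(30n+1)/23^(30n+1) with Stirling applied to Γ.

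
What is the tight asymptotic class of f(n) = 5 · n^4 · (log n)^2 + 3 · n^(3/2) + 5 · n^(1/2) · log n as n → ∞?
f(n) ∈ Θ(n^4 · (log n)^2)

Compare the terms by growth order. For large n, n^a · (log n)^b dominates n^a' · (log n)^b' iff a > a', or (a = a' and b > b'). Ranking the 3 terms shows the dominant one is 5 · n^4 · (log n)^2. Hence f(n) ∈ Θ(n^4 · (log n)^2).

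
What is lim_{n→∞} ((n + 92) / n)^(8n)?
lim = e^736

Rewrite as (1 + 92/n)^(8n). By the standard limit (1 + x/n)^n → e^x, we have (1 + 92/n)^n → e^92, and raising to the 8th power gives e^736.
More precisely, ln[(1 + 92/n)^(8n)] = 8n · ln(1 + 92/n) = 8n · (92/n + O(1/n^2)) = 736 + O(1/n) → 736.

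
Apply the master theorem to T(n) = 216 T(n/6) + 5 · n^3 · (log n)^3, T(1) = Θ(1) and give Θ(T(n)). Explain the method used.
T(n) = Θ(n^3 · (log n)^4)

Here log_6 216 = 3 and f(n) = 5 · n^3 · (log n)^3 = Θ(n^(log_6 216) · (log n)^3). This is the extended Case 2 of the master theorem (f matches the critical exponent up to log factors), giving T(n) = Θ(n^(log_6 216) · (log n)^(3+1)) = Θ(n^3 · (log n)^4).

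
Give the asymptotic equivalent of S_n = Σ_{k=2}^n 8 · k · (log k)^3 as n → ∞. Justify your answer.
S_n ~ 4 · n^2 · (log n)^3

By integral comparison, S_n = ∫_1^n 8 · x · (log x)^3 dx + O(n · (log n)^3). For the integral, the leading term of ∫_1^n x^1 (log x)^3 dx is n^2/2 · (log n)^3 (by repeated integration by parts; each step lowers the log-exponent and produces a relatively O(1/log n) correction). Hence S_n ~ 4 · n^2 · (log n)^3.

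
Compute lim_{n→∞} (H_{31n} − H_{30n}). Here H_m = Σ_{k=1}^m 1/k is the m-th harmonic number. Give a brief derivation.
lim = ln(31/30)

Euler-Maclaurin gives H_m = ln m + γ + 1/(2m) + O(1/m^2). The γ and O(1/m) terms cancel in the difference:
  H_{31n} − H_{30n} = ln(31n) − ln(30n) + O(1/n) = ln(31/30) + O(1/n).
Hence the limit is ln(31/30).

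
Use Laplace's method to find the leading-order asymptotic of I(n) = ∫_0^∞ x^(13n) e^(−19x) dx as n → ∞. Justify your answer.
I(n) ~ (sqrt(2π·13n) / 19) · (13n/(19e))^(13n)

Write the integrand as exp(13n ln x − 19x) and set f(x) = 13n ln x − 19x. Then f'(x) = 13n/x − 19 = 0 at x* = 13n/19, and f''(x*) = −13n/x*^2 = −19^2/(13n). Laplace's method (interior maximum) gives
  I(n) ~ e^(f(x*)) · sqrt(2π / |f''(x*)|)
        = exp(13n ln(13n/19) − 13n) · sqrt(2π · 13n / 19^2)
        = (13n/19)^(13n) e^(−13n) · sqrt(2π·13n) / 19
        = (sqrt(2π·13n) / 19) · (13n/(19e))^(13n).
This matches Γ(13n+1)/19^(13n+1) with Stirling applied to Γ.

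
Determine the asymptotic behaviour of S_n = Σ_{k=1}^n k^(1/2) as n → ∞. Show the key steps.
S_n ~ (2/3) · n^(3/2)

Integral comparison: Σ_{k=1}^n k^(1/2) = ∫_0^n x^(1/2) dx + O(n^(1/2)). The integral is n^(1 + 1/2) / (1 + 1/2) = n^((1+2)/2) / ((1+2)/2) = (2/3) · n^(3/2).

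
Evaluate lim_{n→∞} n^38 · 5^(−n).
lim = 0

Exponentials with base > 1 dominate every fixed polynomial: for any fixed c, n^c / 5^n → 0 as n → ∞ (e.g. by the ratio test, or by writing 5^n = e^(n ln 5) and noting e^(n ln 5) / n^c → ∞). Hence n^38 · 5^(−n) = n^38 / 5^n → 0.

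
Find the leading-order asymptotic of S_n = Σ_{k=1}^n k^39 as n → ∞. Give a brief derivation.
S_n ~ n^40 / 40

By integral comparison (Euler-Maclaurin), Σ_{k=1}^n k^39 = ∫_0^n x^39 dx + O(n^39) = n^40/40 + O(n^39). (Equivalently, Faulhaber's formula gives the same leading term.)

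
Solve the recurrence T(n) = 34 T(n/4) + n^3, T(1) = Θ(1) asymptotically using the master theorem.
T(n) = Θ(n^3)

log_4 34 ≈ 2.544. f(n) = n^3 dominates n^(log_4 34) since 3 > 2.544, and the regularity condition a·f(n/b) = 34·(n/4)^3 = (34/64)·n^3 ≤ c·f(n) holds with c = 34/64 ≈ 0.531 < 1. So this is Case 3: T(n) = Θ(f(n)) = Θ(n^3).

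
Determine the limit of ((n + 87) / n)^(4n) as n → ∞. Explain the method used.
lim = e^348

Rewrite as (1 + 87/n)^(4n). By the standard limit (1 + x/n)^n → e^x, we have (1 + 87/n)^n → e^87, and raising to the 4th power gives e^348.
More precisely, ln[(1 + 87/n)^(4n)] = 4n · ln(1 + 87/n) = 4n · (87/n + O(1/n^2)) = 348 + O(1/n) → 348.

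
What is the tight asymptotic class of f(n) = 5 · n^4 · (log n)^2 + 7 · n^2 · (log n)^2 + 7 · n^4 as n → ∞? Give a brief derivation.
f(n) ∈ Θ(n^4 · (log n)^2)

Compare the terms by growth order. For large n, n^a · (log n)^b dominates n^a' · (log n)^b' iff a > a', or (a = a' and b > b'). Ranking the 3 terms shows the dominant one is 5 · n^4 · (log n)^2. Hence f(n) ∈ Θ(n^4 · (log n)^2).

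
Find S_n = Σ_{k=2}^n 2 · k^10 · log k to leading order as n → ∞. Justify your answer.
S_n ~ 2 · n^11 log n / 11 − 2 · n^11 / 121

By integral comparison, S_n = ∫_1^n 2 · x^10 · log x dx + O(n^10 · log n). For the integral, ∫ x^10 log x dx = n^11 log n / 11 − n^11/121 (integration by parts). Hence S_n ~ 2 · n^11 log n / 11 − 2 · n^11 / 121.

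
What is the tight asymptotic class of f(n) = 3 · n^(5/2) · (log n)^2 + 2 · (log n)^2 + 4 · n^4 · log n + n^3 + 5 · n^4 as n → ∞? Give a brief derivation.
f(n) ∈ Θ(n^4 · log n)

Compare the terms by growth order. For large n, n^a · (log n)^b dominates n^a' · (log n)^b' iff a > a', or (a = a' and b > b'). Ranking the 5 terms shows the dominant one is 4 · n^4 · log n. Hence f(n) ∈ Θ(n^4 · log n).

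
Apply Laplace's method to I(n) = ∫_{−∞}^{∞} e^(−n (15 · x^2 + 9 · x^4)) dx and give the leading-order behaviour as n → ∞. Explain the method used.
I(n) ~ sqrt(π/(15n))

φ(x) = 15 · x^2 + 9 · x^4 has its unique global minimum at x* = 0 (since φ'(x) = 30x + 36x^3 = 0 only at x = 0 for real x with both coefficients positive, and φ → ∞ as |x| → ∞). At x* = 0, φ(0) = 0 and φ''(0) = 30. Laplace's method then gives
  I(n) ~ sqrt(2π / (n · φ''(0))) · e^(−n φ(0)) = sqrt(2π / (30n)) = sqrt(π/(15n)).
The 9 · x^4 term contributes only at subleading order (an O(1/n) relative correction).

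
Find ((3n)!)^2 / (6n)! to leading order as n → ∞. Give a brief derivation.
((3n)!)^2/(6n)! ~ ((2π·3n)^(1/2) / sqrt(2)) · 2^(−2·3n)  →  0

Write N = 3n. Stirling: N! ~ sqrt(2π N)(N/e)^N and (2N)! ~ sqrt(2π·2N)·(2N/e)^(2N).
  (N!)^2/(2N)! ~ (2π N)^(2/2) (N/e)^(2N) / [sqrt(2π·2N) (2N/e)^(2N)]
     = (2π N)^(2/2) / sqrt(2π·2N) · (N/(2N))^(2N)
     = (2π N)^((2−1)/2) / sqrt(2) · 2^(−2N).
Since 2^2 > 1, the factor 2^(−2N) decays exponentially, so the ratio → 0. Substituting N = 3n gives the stated form.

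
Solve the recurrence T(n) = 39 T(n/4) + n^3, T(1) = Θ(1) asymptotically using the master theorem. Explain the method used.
T(n) = Θ(n^3)

log_4 39 ≈ 2.643. f(n) = n^3 dominates n^(log_4 39) since 3 > 2.643, and the regularity condition a·f(n/b) = 39·(n/4)^3 = (39/64)·n^3 ≤ c·f(n) holds with c = 39/64 ≈ 0.609 < 1. So this is Case 3: T(n) = Θ(f(n)) = Θ(n^3).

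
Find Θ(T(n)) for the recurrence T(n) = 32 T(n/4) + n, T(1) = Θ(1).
T(n) = Θ(n^(log_4 32))

Master theorem: compare f(n) = n to n^(log_4 32) where log_4 32 ≈ 2.500. Since 1 < log_4 32, we have f(n) = O(n^(log_4 32 − ε)) for some ε > 0 — Case 1. Hence T(n) = Θ(n^(log_4 32)).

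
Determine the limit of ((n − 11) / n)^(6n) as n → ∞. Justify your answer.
lim = e^(−66)

Rewrite as (1 − 11/n)^(6n). By the standard limit (1 + x/n)^n → e^x, we have (1 − 11/n)^n → e^(−11), and raising to the 6th power gives e^(−66).
More precisely, ln[(1 − 11/n)^(6n)] = 6n · ln(1 − 11/n) = 6n · (-11/n + O(1/n^2)) = -66 + O(1/n) → -66.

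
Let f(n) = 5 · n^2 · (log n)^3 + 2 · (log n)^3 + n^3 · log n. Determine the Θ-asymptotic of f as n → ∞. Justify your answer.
f(n) ∈ Θ(n^3 · log n)

Compare the terms by growth order. For large n, n^a · (log n)^b dominates n^a' · (log n)^b' iff a > a', or (a = a' and b > b'). Ranking the 3 terms shows the dominant one is n^3 · log n. Hence f(n) ∈ Θ(n^3 · log n).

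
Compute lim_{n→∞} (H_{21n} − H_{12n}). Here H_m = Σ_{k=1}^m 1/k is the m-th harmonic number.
lim = ln(21/12) = ln(7/4)

Euler-Maclaurin gives H_m = ln m + γ + 1/(2m) + O(1/m^2). The γ and O(1/m) terms cancel in the difference:
  H_{21n} − H_{12n} = ln(21n) − ln(12n) + O(1/n) = ln(21/12) + O(1/n).
Hence the limit is ln(21/12) = ln(7/4).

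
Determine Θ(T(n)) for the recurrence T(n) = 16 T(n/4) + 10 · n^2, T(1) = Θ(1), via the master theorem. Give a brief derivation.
T(n) = Θ(n^2 log n)

log_4 16 = 2, and f(n) = 10 · n^2 = Θ(n^(log_4 16)). This is Case 2 of the master theorem: T(n) = Θ(f(n) · log n) = Θ(n^2 log n).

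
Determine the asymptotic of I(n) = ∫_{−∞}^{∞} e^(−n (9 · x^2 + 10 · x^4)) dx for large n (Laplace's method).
I(n) ~ sqrt(π/(9n))

φ(x) = 9 · x^2 + 10 · x^4 has its unique global minimum at x* = 0 (since φ'(x) = 18x + 40x^3 = 0 only at x = 0 for real x with both coefficients positive, and φ → ∞ as |x| → ∞). At x* = 0, φ(0) = 0 and φ''(0) = 18. Laplace's method then gives
  I(n) ~ sqrt(2π / (n · φ''(0))) · e^(−n φ(0)) = sqrt(2π / (18n)) = sqrt(π/(9n)).
The 10 · x^4 term contributes only at subleading order (an O(1/n) relative correction).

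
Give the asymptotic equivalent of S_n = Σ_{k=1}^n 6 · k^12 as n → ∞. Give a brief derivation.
S_n ~ 6 · n^13 / 13

By integral comparison (Euler-Maclaurin), Σ_{k=1}^n 6 · k^12 = 6 · ∫_0^n x^12 dx + O(n^12) = 6 · n^13/13 + O(n^12). (Equivalently, Faulhaber's formula gives the same leading term.)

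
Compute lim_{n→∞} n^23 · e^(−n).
lim = 0

Exponentials with base > 1 dominate every fixed polynomial: for any fixed c, n^c / e^n → 0 as n → ∞ (e.g. by the ratio test, or since e^n grows faster than any power of n). Hence n^23 · e^(−n) = n^23 / e^n → 0.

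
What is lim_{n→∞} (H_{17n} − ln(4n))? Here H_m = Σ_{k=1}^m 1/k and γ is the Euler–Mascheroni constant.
lim = ln(17/4) + γ

By Euler-Maclaurin, H_m = ln m + γ + O(1/m). So
  H_{17n} − ln(4n) = ln(17n) + γ − ln(4n) + O(1/n)
                       = ln(17/4) + γ + O(1/n).
Hence the limit is ln(17/4) + γ.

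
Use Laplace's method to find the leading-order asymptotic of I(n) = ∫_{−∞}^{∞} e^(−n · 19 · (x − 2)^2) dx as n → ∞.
I(n) = sqrt(π/(19n))

Here φ(x) = 19 · (x − 2)^2 has its unique minimum at x* = 2 with φ(x*) = 0 and φ''(x*) = 38. Laplace's method gives
  I(n) ~ e^(−n φ(x*)) · sqrt(2π / (n · φ''(x*))) = sqrt(2π / (38n)) = sqrt(π/(19n)).
This is exact: substituting u = (x − 2)·sqrt(19n) gives I(n) = (1/sqrt(19n)) ∫_{−∞}^{∞} e^(−u^2) du = sqrt(π/(19n)).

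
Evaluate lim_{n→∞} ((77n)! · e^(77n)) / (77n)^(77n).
lim = ∞

Stirling: (77n)! ~ sqrt(2π·77n) · (77n/e)^(77n). Hence
  (77n)! · e^(77n) / (77n)^(77n) ~ sqrt(2π·77n) = sqrt(2π·77) · sqrt(n) → ∞.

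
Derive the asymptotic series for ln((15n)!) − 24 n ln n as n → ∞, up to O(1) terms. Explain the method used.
ln((15n)!) − 24 n ln n = −9 n ln n + 15(ln 15 − 1) n + (1/2) ln(2π·15n) + O(1/n)

Stirling: ln((15n)!) = 15n ln(15n) − 15n + (1/2) ln(2π·15n) + O(1/n).
Expand 15n ln(15n) = 15n (ln n + ln 15) = 15n ln n + 15n ln 15.
Subtract 24n ln n: leading term is (15 − 24) n ln n = −9 n ln n. The next term is 15n ln 15 − 15n = 15(ln 15 − 1) n. Then the (1/2) ln(2π·15n) correction.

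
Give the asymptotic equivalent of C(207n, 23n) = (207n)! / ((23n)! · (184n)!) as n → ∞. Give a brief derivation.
C(207n, 23n) ~ (387420489/16777216)^(23n) · sqrt(9/(16π·23n))

Write N = 23n. Apply Stirling to each factorial:
  (9N)! ~ sqrt(2π·9N) · (9N/e)^(9N),
  N! ~ sqrt(2π N) · (N/e)^N,
  (8N)! ~ sqrt(2π·8N) · (8N/e)^(8N).
The exponential factors combine to (9N)^(9N) / (N^N · (8N)^(8N)) = 9^(9N)/8^(8N) = (9^9/8^8)^N = (387420489/16777216)^N.
The square-root prefactors combine to sqrt(2π·9N) / (sqrt(2π N)·sqrt(2π·8N)) = sqrt(9 / (2π·8·N)) = sqrt(9/(16π·23n)).
Substituting N = 23n: C(207n, 23n) ~ (387420489/16777216)^(23n) · sqrt(9/(16π·23n)).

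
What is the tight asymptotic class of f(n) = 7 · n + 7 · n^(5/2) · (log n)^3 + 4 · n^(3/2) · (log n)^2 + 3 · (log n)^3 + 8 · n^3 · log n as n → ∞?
f(n) ∈ Θ(n^3 · log n)

Compare the terms by growth order. For large n, n^a · (log n)^b dominates n^a' · (log n)^b' iff a > a', or (a = a' and b > b'). Ranking the 5 terms shows the dominant one is 8 · n^3 · log n. Hence f(n) ∈ Θ(n^3 · log n).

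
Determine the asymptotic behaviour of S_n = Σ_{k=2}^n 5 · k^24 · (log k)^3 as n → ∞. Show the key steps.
S_n ~ n^25 · (log n)^3 / 5

By integral comparison, S_n = ∫_1^n 5 · x^24 · (log x)^3 dx + O(n^24 · (log n)^3). For the integral, the leading term of ∫_1^n x^24 (log x)^3 dx is n^25/25 · (log n)^3 (by repeated integration by parts; each step lowers the log-exponent and produces a relatively O(1/log n) correction). Hence S_n ~ n^25 · (log n)^3 / 5.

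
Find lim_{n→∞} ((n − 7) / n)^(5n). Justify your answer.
lim = e^(−35)

Rewrite as (1 − 7/n)^(5n). By the standard limit (1 + x/n)^n → e^x, we have (1 − 7/n)^n → e^(−7), and raising to the 5th power gives e^(−35).
More precisely, ln[(1 − 7/n)^(5n)] = 5n · ln(1 − 7/n) = 5n · (-7/n + O(1/n^2)) = -35 + O(1/n) → -35.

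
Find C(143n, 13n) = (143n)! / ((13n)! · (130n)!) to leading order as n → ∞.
C(143n, 13n) ~ (285311670611/10000000000)^(13n) · sqrt(11/(20π·13n))

Write N = 13n. Apply Stirling to each factorial:
  (11N)! ~ sqrt(2π·11N) · (11N/e)^(11N),
  N! ~ sqrt(2π N) · (N/e)^N,
  (10N)! ~ sqrt(2π·10N) · (10N/e)^(10N).
The exponential factors combine to (11N)^(11N) / (N^N · (10N)^(10N)) = 11^(11N)/10^(10N) = (11^11/10^10)^N = (285311670611/10000000000)^N.
The square-root prefactors combine to sqrt(2π·11N) / (sqrt(2π N)·sqrt(2π·10N)) = sqrt(11 / (2π·10·N)) = sqrt(11/(20π·13n)).
Substituting N = 13n: C(143n, 13n) ~ (285311670611/10000000000)^(13n) · sqrt(11/(20π·13n)).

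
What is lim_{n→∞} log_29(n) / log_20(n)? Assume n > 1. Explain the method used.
lim = ln(20) / ln(29) = log_29(20)

Change of base: log_29(n) = ln n / ln 29 and log_20(n) = ln n / ln 20. The ratio is (ln n / ln 29) · (ln 20 / ln n) = ln 20 / ln 29, a constant independent of n. So the limit is ln 20 / ln 29 = log_29(20).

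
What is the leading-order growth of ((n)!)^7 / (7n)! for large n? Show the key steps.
((n)!)^7/(7n)! ~ ((2π·n)^(6/2) / sqrt(7)) · 7^(−7·n)  →  0

Write N = n. Stirling: N! ~ sqrt(2π N)(N/e)^N and (7N)! ~ sqrt(2π·7N)·(7N/e)^(7N).
  (N!)^7/(7N)! ~ (2π N)^(7/2) (N/e)^(7N) / [sqrt(2π·7N) (7N/e)^(7N)]
     = (2π N)^(7/2) / sqrt(2π·7N) · (N/(7N))^(7N)
     = (2π N)^((7−1)/2) / sqrt(7) · 7^(−7N).
Since 7^7 > 1, the factor 7^(−7N) decays exponentially, so the ratio → 0. Substituting N = n gives the stated form.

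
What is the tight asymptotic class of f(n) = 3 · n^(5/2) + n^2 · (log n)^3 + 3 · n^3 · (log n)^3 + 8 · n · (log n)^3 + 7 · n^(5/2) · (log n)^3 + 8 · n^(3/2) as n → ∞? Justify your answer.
f(n) ∈ Θ(n^3 · (log n)^3)

Compare the terms by growth order. For large n, n^a · (log n)^b dominates n^a' · (log n)^b' iff a > a', or (a = a' and b > b'). Ranking the 6 terms shows the dominant one is 3 · n^3 · (log n)^3. Hence f(n) ∈ Θ(n^3 · (log n)^3).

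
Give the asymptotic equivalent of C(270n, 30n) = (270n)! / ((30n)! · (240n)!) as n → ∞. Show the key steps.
C(270n, 30n) ~ (387420489/16777216)^(30n) · sqrt(9/(16π·30n))

Write N = 30n. Apply Stirling to each factorial:
  (9N)! ~ sqrt(2π·9N) · (9N/e)^(9N),
  N! ~ sqrt(2π N) · (N/e)^N,
  (8N)! ~ sqrt(2π·8N) · (8N/e)^(8N).
The exponential factors combine to (9N)^(9N) / (N^N · (8N)^(8N)) = 9^(9N)/8^(8N) = (9^9/8^8)^N = (387420489/16777216)^N.
The square-root prefactors combine to sqrt(2π·9N) / (sqrt(2π N)·sqrt(2π·8N)) = sqrt(9 / (2π·8·N)) = sqrt(9/(16π·30n)).
Substituting N = 30n: C(270n, 30n) ~ (387420489/16777216)^(30n) · sqrt(9/(16π·30n)).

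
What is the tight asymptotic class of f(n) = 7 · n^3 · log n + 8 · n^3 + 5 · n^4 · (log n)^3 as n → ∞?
f(n) ∈ Θ(n^4 · (log n)^3)

Compare the terms by growth order. For large n, n^a · (log n)^b dominates n^a' · (log n)^b' iff a > a', or (a = a' and b > b'). Ranking the 3 terms shows the dominant one is 5 · n^4 · (log n)^3. Hence f(n) ∈ Θ(n^4 · (log n)^3).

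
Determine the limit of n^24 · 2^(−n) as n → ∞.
lim = 0

Exponentials with base > 1 dominate every fixed polynomial: for any fixed c, n^c / 2^n → 0 as n → ∞ (e.g. by the ratio test, or by writing 2^n = e^(n ln 2) and noting e^(n ln 2) / n^c → ∞). Hence n^24 · 2^(−n) = n^24 / 2^n → 0.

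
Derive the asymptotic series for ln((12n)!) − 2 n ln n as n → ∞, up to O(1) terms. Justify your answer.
ln((12n)!) − 2 n ln n = 10 n ln n + 12(ln 12 − 1) n + (1/2) ln(2π·12n) + O(1/n)

Stirling: ln((12n)!) = 12n ln(12n) − 12n + (1/2) ln(2π·12n) + O(1/n).
Expand 12n ln(12n) = 12n (ln n + ln 12) = 12n ln n + 12n ln 12.
Subtract 2n ln n: leading term is (12 − 2) n ln n = 10 n ln n. The next term is 12n ln 12 − 12n = 12(ln 12 − 1) n. Then the (1/2) ln(2π·12n) correction.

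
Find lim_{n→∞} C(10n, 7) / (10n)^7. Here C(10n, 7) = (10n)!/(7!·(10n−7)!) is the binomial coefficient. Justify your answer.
lim = 1/7! = 1/5040

With N = 10n → ∞: C(N, 7) / N^7 = [N(N−1)…(N−6)] / (7! · N^7) = (1/7!) · 1 · (1 − 1/(10n)) · … · (1 − 6/(10n)). Each factor → 1 as N → ∞, so the limit is 1/7! = 1/5040.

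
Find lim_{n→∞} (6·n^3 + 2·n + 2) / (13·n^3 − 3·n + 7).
lim = 6/13

For large n the leading n^3 terms dominate both numerator and denominator. Dividing top and bottom by n^3, every other term tends to 0, leaving 6/13.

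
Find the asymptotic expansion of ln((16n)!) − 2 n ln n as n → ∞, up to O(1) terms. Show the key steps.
ln((16n)!) − 2 n ln n = 14 n ln n + 16(ln 16 − 1) n + (1/2) ln(2π·16n) + O(1/n)

Stirling: ln((16n)!) = 16n ln(16n) − 16n + (1/2) ln(2π·16n) + O(1/n).
Expand 16n ln(16n) = 16n (ln n + ln 16) = 16n ln n + 16n ln 16.
Subtract 2n ln n: leading term is (16 − 2) n ln n = 14 n ln n. The next term is 16n ln 16 − 16n = 16(ln 16 − 1) n. Then the (1/2) ln(2π·16n) correction.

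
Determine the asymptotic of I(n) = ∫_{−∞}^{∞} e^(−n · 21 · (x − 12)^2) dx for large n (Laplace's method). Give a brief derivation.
I(n) = sqrt(π/(21n))

Here φ(x) = 21 · (x − 12)^2 has its unique minimum at x* = 12 with φ(x*) = 0 and φ''(x*) = 42. Laplace's method gives
  I(n) ~ e^(−n φ(x*)) · sqrt(2π / (n · φ''(x*))) = sqrt(2π / (42n)) = sqrt(π/(21n)).
This is exact: substituting u = (x − 12)·sqrt(21n) gives I(n) = (1/sqrt(21n)) ∫_{−∞}^{∞} e^(−u^2) du = sqrt(π/(21n)).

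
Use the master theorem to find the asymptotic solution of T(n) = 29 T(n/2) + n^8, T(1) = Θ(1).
T(n) = Θ(n^8)

log_2 29 ≈ 4.858. f(n) = n^8 dominates n^(log_2 29) since 8 > 4.858, and the regularity condition a·f(n/b) = 29·(n/2)^8 = (29/256)·n^8 ≤ c·f(n) holds with c = 29/256 ≈ 0.113 < 1. So this is Case 3: T(n) = Θ(f(n)) = Θ(n^8).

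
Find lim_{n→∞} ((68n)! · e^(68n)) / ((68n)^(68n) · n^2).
lim = 0

Stirling: (68n)! ~ sqrt(2π·68n) · (68n/e)^(68n). Hence
  (68n)! · e^(68n) / (68n)^(68n) ~ sqrt(2π·68n).
Dividing by n^2: sqrt(2π·68n) / n^2 = sqrt(2π·68) · n^((1−4)/2), so the expression behaves like sqrt(2π·68) · n^((1−4)/2) → 0.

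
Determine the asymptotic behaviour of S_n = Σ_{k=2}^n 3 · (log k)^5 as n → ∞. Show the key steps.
S_n ~ 3 · n · (log n)^5

By integral comparison, S_n = ∫_1^n 3 · (log x)^5 dx + O((log n)^5). For the integral, the leading term of ∫_1^n (log x)^5 dx is n · (log n)^5 (by repeated integration by parts; each step lowers the log-exponent and produces a relatively O(1/log n) correction). Hence S_n ~ 3 · n · (log n)^5.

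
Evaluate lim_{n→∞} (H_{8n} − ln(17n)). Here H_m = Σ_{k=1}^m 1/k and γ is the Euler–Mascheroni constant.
lim = ln(8/17) + γ

By Euler-Maclaurin, H_m = ln m + γ + O(1/m). So
  H_{8n} − ln(17n) = ln(8n) + γ − ln(17n) + O(1/n)
                       = ln(8/17) + γ + O(1/n).
Hence the limit is ln(8/17) + γ.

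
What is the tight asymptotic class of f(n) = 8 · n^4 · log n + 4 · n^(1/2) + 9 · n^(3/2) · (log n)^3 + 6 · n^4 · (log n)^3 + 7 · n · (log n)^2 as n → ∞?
f(n) ∈ Θ(n^4 · (log n)^3)

Compare the terms by growth order. For large n, n^a · (log n)^b dominates n^a' · (log n)^b' iff a > a', or (a = a' and b > b'). Ranking the 5 terms shows the dominant one is 6 · n^4 · (log n)^3. Hence f(n) ∈ Θ(n^4 · (log n)^3).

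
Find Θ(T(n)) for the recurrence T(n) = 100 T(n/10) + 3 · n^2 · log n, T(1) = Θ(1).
T(n) = Θ(n^2 · (log n)^2)

Here log_10 100 = 2 and f(n) = 3 · n^2 · log n = Θ(n^(log_10 100) · (log n)^1). This is the extended Case 2 of the master theorem (f matches the critical exponent up to log factors), giving T(n) = Θ(n^(log_10 100) · (log n)^(1+1)) = Θ(n^2 · (log n)^2).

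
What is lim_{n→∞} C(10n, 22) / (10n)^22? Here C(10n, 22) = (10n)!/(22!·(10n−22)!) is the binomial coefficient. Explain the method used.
lim = 1/22! = 1/1124000727777607680000

With N = 10n → ∞: C(N, 22) / N^22 = [N(N−1)…(N−21)] / (22! · N^22) = (1/22!) · 1 · (1 − 1/(10n)) · … · (1 − 21/(10n)). Each factor → 1 as N → ∞, so the limit is 1/22! = 1/1124000727777607680000.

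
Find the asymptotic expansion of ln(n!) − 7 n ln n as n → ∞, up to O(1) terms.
ln(n!) − 7 n ln n = −6 n ln n − n + (1/2) ln(2π n) + O(1/n)

Stirling: ln((n)!) = n ln(n) − n + (1/2) ln(2π·n) + O(1/n).
Here n ln(n) = n ln n.
Subtract 7n ln n: leading term is (1 − 7) n ln n = −6 n ln n. The next term is −n. Then the (1/2) ln(2π·n) correction.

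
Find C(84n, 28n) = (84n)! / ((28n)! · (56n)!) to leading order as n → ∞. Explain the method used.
C(84n, 28n) ~ (27/4)^(28n) · sqrt(3/(4π·28n))

Write N = 28n. Apply Stirling to each factorial:
  (3N)! ~ sqrt(2π·3N) · (3N/e)^(3N),
  N! ~ sqrt(2π N) · (N/e)^N,
  (2N)! ~ sqrt(2π·2N) · (2N/e)^(2N).
The exponential factors combine to (3N)^(3N) / (N^N · (2N)^(2N)) = 3^(3N)/2^(2N) = (3^3/2^2)^N = (27/4)^N.
The square-root prefactors combine to sqrt(2π·3N) / (sqrt(2π N)·sqrt(2π·2N)) = sqrt(3 / (2π·2·N)) = sqrt(3/(4π·28n)).
Substituting N = 28n: C(84n, 28n) ~ (27/4)^(28n) · sqrt(3/(4π·28n)).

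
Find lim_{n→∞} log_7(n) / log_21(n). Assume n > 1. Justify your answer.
lim = ln(21) / ln(7) = log_7(21)

Change of base: log_7(n) = ln n / ln 7 and log_21(n) = ln n / ln 21. The ratio is (ln n / ln 7) · (ln 21 / ln n) = ln 21 / ln 7, a constant independent of n. So the limit is ln 21 / ln 7 = log_7(21).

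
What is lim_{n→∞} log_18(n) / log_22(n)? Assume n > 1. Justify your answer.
lim = ln(22) / ln(18) = log_18(22)

Change of base: log_18(n) = ln n / ln 18 and log_22(n) = ln n / ln 22. The ratio is (ln n / ln 18) · (ln 22 / ln n) = ln 22 / ln 18, a constant independent of n. So the limit is ln 22 / ln 18 = log_18(22).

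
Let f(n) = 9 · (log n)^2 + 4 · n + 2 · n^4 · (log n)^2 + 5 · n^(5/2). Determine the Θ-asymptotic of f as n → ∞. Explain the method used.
f(n) ∈ Θ(n^4 · (log n)^2)

Compare the terms by growth order. For large n, n^a · (log n)^b dominates n^a' · (log n)^b' iff a > a', or (a = a' and b > b'). Ranking the 4 terms shows the dominant one is 2 · n^4 · (log n)^2. Hence f(n) ∈ Θ(n^4 · (log n)^2).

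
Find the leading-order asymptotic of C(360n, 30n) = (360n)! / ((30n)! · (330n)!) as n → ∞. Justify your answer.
C(360n, 30n) ~ (8916100448256/285311670611)^(30n) · sqrt(6/(11π·30n))

Write N = 30n. Apply Stirling to each factorial:
  (12N)! ~ sqrt(2π·12N) · (12N/e)^(12N),
  N! ~ sqrt(2π N) · (N/e)^N,
  (11N)! ~ sqrt(2π·11N) · (11N/e)^(11N).
The exponential factors combine to (12N)^(12N) / (N^N · (11N)^(11N)) = 12^(12N)/11^(11N) = (12^12/11^11)^N = (8916100448256/285311670611)^N.
The square-root prefactors combine to sqrt(2π·12N) / (sqrt(2π N)·sqrt(2π·11N)) = sqrt(12 / (2π·11·N)) = sqrt(6/(11π·30n)).
Substituting N = 30n: C(360n, 30n) ~ (8916100448256/285311670611)^(30n) · sqrt(6/(11π·30n)).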